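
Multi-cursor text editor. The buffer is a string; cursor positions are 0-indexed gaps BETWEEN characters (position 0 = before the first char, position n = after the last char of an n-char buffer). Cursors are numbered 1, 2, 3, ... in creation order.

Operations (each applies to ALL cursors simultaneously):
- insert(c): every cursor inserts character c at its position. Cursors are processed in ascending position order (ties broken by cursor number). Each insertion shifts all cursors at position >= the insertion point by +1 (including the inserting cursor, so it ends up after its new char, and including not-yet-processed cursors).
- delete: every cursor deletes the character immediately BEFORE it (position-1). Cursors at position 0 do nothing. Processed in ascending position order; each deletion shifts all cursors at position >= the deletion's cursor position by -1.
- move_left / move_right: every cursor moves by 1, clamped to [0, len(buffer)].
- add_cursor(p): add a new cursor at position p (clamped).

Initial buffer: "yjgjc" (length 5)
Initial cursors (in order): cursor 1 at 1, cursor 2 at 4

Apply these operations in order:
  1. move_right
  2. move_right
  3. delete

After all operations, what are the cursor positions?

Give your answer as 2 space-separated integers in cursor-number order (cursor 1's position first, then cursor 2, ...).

Answer: 2 3

Derivation:
After op 1 (move_right): buffer="yjgjc" (len 5), cursors c1@2 c2@5, authorship .....
After op 2 (move_right): buffer="yjgjc" (len 5), cursors c1@3 c2@5, authorship .....
After op 3 (delete): buffer="yjj" (len 3), cursors c1@2 c2@3, authorship ...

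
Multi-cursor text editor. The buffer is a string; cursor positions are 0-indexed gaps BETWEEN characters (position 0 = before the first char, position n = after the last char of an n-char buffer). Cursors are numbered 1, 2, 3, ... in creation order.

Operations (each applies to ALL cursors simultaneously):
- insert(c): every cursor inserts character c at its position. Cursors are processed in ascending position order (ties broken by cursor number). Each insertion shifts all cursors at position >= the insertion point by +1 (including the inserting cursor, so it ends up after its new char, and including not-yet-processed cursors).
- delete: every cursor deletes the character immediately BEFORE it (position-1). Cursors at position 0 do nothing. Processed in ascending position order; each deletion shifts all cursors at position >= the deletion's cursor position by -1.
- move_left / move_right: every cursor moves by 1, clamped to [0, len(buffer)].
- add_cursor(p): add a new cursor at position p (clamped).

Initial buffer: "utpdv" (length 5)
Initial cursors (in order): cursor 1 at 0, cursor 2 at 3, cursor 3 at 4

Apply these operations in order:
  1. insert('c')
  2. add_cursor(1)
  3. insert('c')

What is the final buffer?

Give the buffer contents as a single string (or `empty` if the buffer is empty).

Answer: cccutpccdccv

Derivation:
After op 1 (insert('c')): buffer="cutpcdcv" (len 8), cursors c1@1 c2@5 c3@7, authorship 1...2.3.
After op 2 (add_cursor(1)): buffer="cutpcdcv" (len 8), cursors c1@1 c4@1 c2@5 c3@7, authorship 1...2.3.
After op 3 (insert('c')): buffer="cccutpccdccv" (len 12), cursors c1@3 c4@3 c2@8 c3@11, authorship 114...22.33.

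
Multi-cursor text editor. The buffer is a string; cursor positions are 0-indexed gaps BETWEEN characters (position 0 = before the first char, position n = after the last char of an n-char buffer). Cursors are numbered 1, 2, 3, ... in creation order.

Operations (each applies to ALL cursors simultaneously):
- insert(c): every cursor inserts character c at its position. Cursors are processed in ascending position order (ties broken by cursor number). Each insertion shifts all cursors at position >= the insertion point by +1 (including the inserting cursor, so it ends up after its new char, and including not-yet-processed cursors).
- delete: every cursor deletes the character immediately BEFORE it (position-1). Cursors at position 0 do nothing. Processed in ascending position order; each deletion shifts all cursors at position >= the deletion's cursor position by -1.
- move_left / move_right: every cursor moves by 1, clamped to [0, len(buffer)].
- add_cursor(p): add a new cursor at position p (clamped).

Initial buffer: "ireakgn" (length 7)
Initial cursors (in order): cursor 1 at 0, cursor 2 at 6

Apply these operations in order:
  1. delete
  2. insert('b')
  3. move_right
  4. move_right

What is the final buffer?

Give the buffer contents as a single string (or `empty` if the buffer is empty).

After op 1 (delete): buffer="ireakn" (len 6), cursors c1@0 c2@5, authorship ......
After op 2 (insert('b')): buffer="bireakbn" (len 8), cursors c1@1 c2@7, authorship 1.....2.
After op 3 (move_right): buffer="bireakbn" (len 8), cursors c1@2 c2@8, authorship 1.....2.
After op 4 (move_right): buffer="bireakbn" (len 8), cursors c1@3 c2@8, authorship 1.....2.

Answer: bireakbn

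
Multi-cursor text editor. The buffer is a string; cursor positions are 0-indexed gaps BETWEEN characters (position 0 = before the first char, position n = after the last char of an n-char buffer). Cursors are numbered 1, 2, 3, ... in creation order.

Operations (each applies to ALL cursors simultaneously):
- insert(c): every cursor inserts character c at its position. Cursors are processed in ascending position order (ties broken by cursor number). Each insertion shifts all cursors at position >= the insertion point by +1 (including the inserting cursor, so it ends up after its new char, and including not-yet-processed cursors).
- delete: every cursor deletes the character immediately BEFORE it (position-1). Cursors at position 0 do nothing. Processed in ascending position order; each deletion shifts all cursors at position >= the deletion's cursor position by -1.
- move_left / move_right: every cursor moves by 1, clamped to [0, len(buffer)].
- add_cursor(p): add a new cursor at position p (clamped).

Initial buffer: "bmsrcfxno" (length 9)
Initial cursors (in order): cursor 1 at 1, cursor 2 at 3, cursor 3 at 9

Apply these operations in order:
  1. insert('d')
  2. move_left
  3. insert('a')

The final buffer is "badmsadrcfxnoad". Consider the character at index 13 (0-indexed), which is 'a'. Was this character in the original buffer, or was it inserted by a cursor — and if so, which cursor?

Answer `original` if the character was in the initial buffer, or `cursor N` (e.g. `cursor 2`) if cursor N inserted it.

Answer: cursor 3

Derivation:
After op 1 (insert('d')): buffer="bdmsdrcfxnod" (len 12), cursors c1@2 c2@5 c3@12, authorship .1..2......3
After op 2 (move_left): buffer="bdmsdrcfxnod" (len 12), cursors c1@1 c2@4 c3@11, authorship .1..2......3
After op 3 (insert('a')): buffer="badmsadrcfxnoad" (len 15), cursors c1@2 c2@6 c3@14, authorship .11..22......33
Authorship (.=original, N=cursor N): . 1 1 . . 2 2 . . . . . . 3 3
Index 13: author = 3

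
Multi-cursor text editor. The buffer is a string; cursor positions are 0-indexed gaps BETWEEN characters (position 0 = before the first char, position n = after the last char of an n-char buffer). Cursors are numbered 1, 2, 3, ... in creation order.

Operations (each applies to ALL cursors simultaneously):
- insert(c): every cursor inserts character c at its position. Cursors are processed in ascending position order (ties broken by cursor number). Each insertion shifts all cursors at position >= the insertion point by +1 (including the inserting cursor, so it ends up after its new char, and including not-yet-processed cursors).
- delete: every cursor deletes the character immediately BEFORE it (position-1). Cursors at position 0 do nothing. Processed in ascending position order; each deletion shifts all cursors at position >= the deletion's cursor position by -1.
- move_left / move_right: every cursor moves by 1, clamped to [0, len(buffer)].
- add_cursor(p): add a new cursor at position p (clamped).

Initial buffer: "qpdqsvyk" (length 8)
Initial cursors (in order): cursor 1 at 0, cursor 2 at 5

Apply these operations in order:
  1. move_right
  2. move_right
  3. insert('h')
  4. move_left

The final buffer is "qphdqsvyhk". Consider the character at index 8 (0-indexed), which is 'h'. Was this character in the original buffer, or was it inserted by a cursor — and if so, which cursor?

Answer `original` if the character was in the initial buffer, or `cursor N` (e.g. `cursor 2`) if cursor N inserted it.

After op 1 (move_right): buffer="qpdqsvyk" (len 8), cursors c1@1 c2@6, authorship ........
After op 2 (move_right): buffer="qpdqsvyk" (len 8), cursors c1@2 c2@7, authorship ........
After op 3 (insert('h')): buffer="qphdqsvyhk" (len 10), cursors c1@3 c2@9, authorship ..1.....2.
After op 4 (move_left): buffer="qphdqsvyhk" (len 10), cursors c1@2 c2@8, authorship ..1.....2.
Authorship (.=original, N=cursor N): . . 1 . . . . . 2 .
Index 8: author = 2

Answer: cursor 2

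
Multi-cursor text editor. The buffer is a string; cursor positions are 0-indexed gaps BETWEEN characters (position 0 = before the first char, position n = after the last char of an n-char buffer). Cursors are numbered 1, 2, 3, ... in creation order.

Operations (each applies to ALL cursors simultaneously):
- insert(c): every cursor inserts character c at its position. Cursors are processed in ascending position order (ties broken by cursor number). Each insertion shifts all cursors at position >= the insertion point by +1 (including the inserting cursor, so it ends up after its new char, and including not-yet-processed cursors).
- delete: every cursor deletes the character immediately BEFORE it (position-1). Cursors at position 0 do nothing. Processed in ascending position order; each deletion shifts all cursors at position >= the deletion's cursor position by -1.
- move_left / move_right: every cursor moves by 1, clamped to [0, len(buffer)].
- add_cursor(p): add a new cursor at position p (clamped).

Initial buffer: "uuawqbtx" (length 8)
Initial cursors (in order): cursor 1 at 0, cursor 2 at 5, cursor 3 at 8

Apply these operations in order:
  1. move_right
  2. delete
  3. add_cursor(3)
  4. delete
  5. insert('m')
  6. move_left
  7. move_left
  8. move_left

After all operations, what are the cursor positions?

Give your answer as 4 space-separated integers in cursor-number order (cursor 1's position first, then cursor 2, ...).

Answer: 0 3 3 3

Derivation:
After op 1 (move_right): buffer="uuawqbtx" (len 8), cursors c1@1 c2@6 c3@8, authorship ........
After op 2 (delete): buffer="uawqt" (len 5), cursors c1@0 c2@4 c3@5, authorship .....
After op 3 (add_cursor(3)): buffer="uawqt" (len 5), cursors c1@0 c4@3 c2@4 c3@5, authorship .....
After op 4 (delete): buffer="ua" (len 2), cursors c1@0 c2@2 c3@2 c4@2, authorship ..
After op 5 (insert('m')): buffer="muammm" (len 6), cursors c1@1 c2@6 c3@6 c4@6, authorship 1..234
After op 6 (move_left): buffer="muammm" (len 6), cursors c1@0 c2@5 c3@5 c4@5, authorship 1..234
After op 7 (move_left): buffer="muammm" (len 6), cursors c1@0 c2@4 c3@4 c4@4, authorship 1..234
After op 8 (move_left): buffer="muammm" (len 6), cursors c1@0 c2@3 c3@3 c4@3, authorship 1..234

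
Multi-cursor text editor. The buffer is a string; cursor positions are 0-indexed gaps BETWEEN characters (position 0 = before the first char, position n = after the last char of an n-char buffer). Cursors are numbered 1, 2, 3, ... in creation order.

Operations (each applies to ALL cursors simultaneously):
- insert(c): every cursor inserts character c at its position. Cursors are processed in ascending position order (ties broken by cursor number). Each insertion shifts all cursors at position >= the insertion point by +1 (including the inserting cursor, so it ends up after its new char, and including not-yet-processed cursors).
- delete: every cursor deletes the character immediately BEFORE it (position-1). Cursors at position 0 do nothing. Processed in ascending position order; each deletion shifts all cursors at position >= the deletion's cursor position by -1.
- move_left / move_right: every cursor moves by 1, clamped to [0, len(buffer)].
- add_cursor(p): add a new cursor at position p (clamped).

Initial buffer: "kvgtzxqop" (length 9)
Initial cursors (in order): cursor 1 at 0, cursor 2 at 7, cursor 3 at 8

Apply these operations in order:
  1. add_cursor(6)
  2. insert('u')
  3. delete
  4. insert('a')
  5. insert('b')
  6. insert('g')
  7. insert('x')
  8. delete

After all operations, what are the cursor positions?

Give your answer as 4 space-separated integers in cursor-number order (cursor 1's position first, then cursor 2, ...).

Answer: 3 16 20 12

Derivation:
After op 1 (add_cursor(6)): buffer="kvgtzxqop" (len 9), cursors c1@0 c4@6 c2@7 c3@8, authorship .........
After op 2 (insert('u')): buffer="ukvgtzxuquoup" (len 13), cursors c1@1 c4@8 c2@10 c3@12, authorship 1......4.2.3.
After op 3 (delete): buffer="kvgtzxqop" (len 9), cursors c1@0 c4@6 c2@7 c3@8, authorship .........
After op 4 (insert('a')): buffer="akvgtzxaqaoap" (len 13), cursors c1@1 c4@8 c2@10 c3@12, authorship 1......4.2.3.
After op 5 (insert('b')): buffer="abkvgtzxabqaboabp" (len 17), cursors c1@2 c4@10 c2@13 c3@16, authorship 11......44.22.33.
After op 6 (insert('g')): buffer="abgkvgtzxabgqabgoabgp" (len 21), cursors c1@3 c4@12 c2@16 c3@20, authorship 111......444.222.333.
After op 7 (insert('x')): buffer="abgxkvgtzxabgxqabgxoabgxp" (len 25), cursors c1@4 c4@14 c2@19 c3@24, authorship 1111......4444.2222.3333.
After op 8 (delete): buffer="abgkvgtzxabgqabgoabgp" (len 21), cursors c1@3 c4@12 c2@16 c3@20, authorship 111......444.222.333.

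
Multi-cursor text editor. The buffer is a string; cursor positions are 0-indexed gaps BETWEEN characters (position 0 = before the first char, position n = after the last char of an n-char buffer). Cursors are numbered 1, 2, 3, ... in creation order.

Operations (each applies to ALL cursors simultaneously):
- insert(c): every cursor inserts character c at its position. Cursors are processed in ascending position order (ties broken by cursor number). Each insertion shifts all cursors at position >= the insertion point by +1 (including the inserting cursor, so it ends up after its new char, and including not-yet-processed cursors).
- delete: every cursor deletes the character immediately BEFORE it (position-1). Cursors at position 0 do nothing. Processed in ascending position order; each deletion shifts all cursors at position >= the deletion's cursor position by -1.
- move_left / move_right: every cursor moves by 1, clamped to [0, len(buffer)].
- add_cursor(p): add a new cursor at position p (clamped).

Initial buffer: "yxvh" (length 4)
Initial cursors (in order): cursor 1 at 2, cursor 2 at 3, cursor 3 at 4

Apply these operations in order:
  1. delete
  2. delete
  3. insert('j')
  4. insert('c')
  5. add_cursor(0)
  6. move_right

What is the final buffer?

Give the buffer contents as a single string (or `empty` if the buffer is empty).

After op 1 (delete): buffer="y" (len 1), cursors c1@1 c2@1 c3@1, authorship .
After op 2 (delete): buffer="" (len 0), cursors c1@0 c2@0 c3@0, authorship 
After op 3 (insert('j')): buffer="jjj" (len 3), cursors c1@3 c2@3 c3@3, authorship 123
After op 4 (insert('c')): buffer="jjjccc" (len 6), cursors c1@6 c2@6 c3@6, authorship 123123
After op 5 (add_cursor(0)): buffer="jjjccc" (len 6), cursors c4@0 c1@6 c2@6 c3@6, authorship 123123
After op 6 (move_right): buffer="jjjccc" (len 6), cursors c4@1 c1@6 c2@6 c3@6, authorship 123123

Answer: jjjccc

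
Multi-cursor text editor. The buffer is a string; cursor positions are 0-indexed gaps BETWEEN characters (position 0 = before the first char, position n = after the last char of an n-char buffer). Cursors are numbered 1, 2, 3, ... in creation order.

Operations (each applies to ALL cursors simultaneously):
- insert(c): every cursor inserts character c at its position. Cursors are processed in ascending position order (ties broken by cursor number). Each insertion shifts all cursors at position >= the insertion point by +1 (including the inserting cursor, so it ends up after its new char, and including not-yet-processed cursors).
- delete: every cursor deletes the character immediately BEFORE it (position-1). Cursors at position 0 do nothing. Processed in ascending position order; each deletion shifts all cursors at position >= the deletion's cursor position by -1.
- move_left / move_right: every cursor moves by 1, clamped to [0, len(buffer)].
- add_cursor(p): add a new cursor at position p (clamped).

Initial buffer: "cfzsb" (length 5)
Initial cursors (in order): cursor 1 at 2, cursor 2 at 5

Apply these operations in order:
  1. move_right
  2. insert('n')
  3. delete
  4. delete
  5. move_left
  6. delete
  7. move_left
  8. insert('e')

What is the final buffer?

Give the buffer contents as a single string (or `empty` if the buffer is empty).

After op 1 (move_right): buffer="cfzsb" (len 5), cursors c1@3 c2@5, authorship .....
After op 2 (insert('n')): buffer="cfznsbn" (len 7), cursors c1@4 c2@7, authorship ...1..2
After op 3 (delete): buffer="cfzsb" (len 5), cursors c1@3 c2@5, authorship .....
After op 4 (delete): buffer="cfs" (len 3), cursors c1@2 c2@3, authorship ...
After op 5 (move_left): buffer="cfs" (len 3), cursors c1@1 c2@2, authorship ...
After op 6 (delete): buffer="s" (len 1), cursors c1@0 c2@0, authorship .
After op 7 (move_left): buffer="s" (len 1), cursors c1@0 c2@0, authorship .
After op 8 (insert('e')): buffer="ees" (len 3), cursors c1@2 c2@2, authorship 12.

Answer: ees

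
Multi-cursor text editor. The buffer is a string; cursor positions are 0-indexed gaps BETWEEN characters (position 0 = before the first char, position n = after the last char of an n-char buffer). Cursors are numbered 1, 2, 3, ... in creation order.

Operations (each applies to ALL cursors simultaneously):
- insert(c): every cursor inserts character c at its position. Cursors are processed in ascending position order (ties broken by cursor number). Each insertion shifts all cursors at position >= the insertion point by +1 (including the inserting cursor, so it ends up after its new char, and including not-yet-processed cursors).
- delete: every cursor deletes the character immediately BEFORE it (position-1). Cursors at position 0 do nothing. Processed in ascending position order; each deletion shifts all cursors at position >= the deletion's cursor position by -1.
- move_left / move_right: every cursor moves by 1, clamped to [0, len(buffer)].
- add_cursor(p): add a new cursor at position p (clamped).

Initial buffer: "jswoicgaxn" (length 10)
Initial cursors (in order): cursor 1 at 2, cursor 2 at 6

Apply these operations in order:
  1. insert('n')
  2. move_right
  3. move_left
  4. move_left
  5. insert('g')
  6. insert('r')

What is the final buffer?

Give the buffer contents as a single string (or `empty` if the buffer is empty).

Answer: jsgrnwoicgrngaxn

Derivation:
After op 1 (insert('n')): buffer="jsnwoicngaxn" (len 12), cursors c1@3 c2@8, authorship ..1....2....
After op 2 (move_right): buffer="jsnwoicngaxn" (len 12), cursors c1@4 c2@9, authorship ..1....2....
After op 3 (move_left): buffer="jsnwoicngaxn" (len 12), cursors c1@3 c2@8, authorship ..1....2....
After op 4 (move_left): buffer="jsnwoicngaxn" (len 12), cursors c1@2 c2@7, authorship ..1....2....
After op 5 (insert('g')): buffer="jsgnwoicgngaxn" (len 14), cursors c1@3 c2@9, authorship ..11....22....
After op 6 (insert('r')): buffer="jsgrnwoicgrngaxn" (len 16), cursors c1@4 c2@11, authorship ..111....222....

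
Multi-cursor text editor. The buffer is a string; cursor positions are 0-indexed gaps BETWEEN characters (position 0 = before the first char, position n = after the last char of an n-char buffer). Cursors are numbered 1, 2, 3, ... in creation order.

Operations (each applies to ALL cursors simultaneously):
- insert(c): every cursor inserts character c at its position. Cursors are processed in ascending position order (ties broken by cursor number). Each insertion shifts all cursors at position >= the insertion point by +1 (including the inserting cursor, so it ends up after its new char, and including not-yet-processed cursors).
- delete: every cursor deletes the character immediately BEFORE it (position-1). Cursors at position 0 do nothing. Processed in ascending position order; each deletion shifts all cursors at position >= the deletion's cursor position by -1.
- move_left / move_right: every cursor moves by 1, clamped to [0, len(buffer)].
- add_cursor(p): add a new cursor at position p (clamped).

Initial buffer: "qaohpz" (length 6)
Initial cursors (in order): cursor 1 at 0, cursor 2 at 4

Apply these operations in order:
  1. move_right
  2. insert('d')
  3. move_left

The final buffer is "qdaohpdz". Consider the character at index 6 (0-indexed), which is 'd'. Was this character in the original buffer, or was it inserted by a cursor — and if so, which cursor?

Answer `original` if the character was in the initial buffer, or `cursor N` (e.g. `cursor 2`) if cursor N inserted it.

Answer: cursor 2

Derivation:
After op 1 (move_right): buffer="qaohpz" (len 6), cursors c1@1 c2@5, authorship ......
After op 2 (insert('d')): buffer="qdaohpdz" (len 8), cursors c1@2 c2@7, authorship .1....2.
After op 3 (move_left): buffer="qdaohpdz" (len 8), cursors c1@1 c2@6, authorship .1....2.
Authorship (.=original, N=cursor N): . 1 . . . . 2 .
Index 6: author = 2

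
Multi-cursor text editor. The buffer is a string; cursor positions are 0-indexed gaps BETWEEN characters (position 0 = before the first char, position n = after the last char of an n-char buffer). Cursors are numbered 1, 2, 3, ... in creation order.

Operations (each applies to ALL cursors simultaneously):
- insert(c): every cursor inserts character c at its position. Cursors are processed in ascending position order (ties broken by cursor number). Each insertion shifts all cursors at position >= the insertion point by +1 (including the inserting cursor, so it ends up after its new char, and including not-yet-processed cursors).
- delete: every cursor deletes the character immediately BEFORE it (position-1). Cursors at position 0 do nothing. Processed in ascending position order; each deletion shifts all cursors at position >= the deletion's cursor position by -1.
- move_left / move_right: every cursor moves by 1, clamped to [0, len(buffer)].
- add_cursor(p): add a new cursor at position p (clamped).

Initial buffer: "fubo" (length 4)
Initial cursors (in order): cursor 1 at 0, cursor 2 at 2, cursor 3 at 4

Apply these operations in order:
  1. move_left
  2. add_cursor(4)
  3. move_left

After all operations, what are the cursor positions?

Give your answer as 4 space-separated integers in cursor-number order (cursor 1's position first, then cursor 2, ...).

Answer: 0 0 2 3

Derivation:
After op 1 (move_left): buffer="fubo" (len 4), cursors c1@0 c2@1 c3@3, authorship ....
After op 2 (add_cursor(4)): buffer="fubo" (len 4), cursors c1@0 c2@1 c3@3 c4@4, authorship ....
After op 3 (move_left): buffer="fubo" (len 4), cursors c1@0 c2@0 c3@2 c4@3, authorship ....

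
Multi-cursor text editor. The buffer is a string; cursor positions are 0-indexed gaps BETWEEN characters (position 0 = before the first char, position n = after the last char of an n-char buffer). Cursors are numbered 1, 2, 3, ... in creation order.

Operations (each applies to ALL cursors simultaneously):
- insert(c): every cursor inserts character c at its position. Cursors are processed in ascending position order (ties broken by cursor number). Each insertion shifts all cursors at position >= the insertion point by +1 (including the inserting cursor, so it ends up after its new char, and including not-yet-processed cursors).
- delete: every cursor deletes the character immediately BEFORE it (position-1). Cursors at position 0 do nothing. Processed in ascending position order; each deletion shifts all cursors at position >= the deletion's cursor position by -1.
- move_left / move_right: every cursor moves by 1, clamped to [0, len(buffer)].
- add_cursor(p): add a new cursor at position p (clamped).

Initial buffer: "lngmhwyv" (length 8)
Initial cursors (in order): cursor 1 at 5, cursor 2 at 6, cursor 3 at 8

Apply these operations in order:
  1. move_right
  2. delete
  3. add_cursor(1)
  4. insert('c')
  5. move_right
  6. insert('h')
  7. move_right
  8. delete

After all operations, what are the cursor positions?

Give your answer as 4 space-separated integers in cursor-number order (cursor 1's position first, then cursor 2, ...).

Answer: 9 9 9 4

Derivation:
After op 1 (move_right): buffer="lngmhwyv" (len 8), cursors c1@6 c2@7 c3@8, authorship ........
After op 2 (delete): buffer="lngmh" (len 5), cursors c1@5 c2@5 c3@5, authorship .....
After op 3 (add_cursor(1)): buffer="lngmh" (len 5), cursors c4@1 c1@5 c2@5 c3@5, authorship .....
After op 4 (insert('c')): buffer="lcngmhccc" (len 9), cursors c4@2 c1@9 c2@9 c3@9, authorship .4....123
After op 5 (move_right): buffer="lcngmhccc" (len 9), cursors c4@3 c1@9 c2@9 c3@9, authorship .4....123
After op 6 (insert('h')): buffer="lcnhgmhccchhh" (len 13), cursors c4@4 c1@13 c2@13 c3@13, authorship .4.4...123123
After op 7 (move_right): buffer="lcnhgmhccchhh" (len 13), cursors c4@5 c1@13 c2@13 c3@13, authorship .4.4...123123
After op 8 (delete): buffer="lcnhmhccc" (len 9), cursors c4@4 c1@9 c2@9 c3@9, authorship .4.4..123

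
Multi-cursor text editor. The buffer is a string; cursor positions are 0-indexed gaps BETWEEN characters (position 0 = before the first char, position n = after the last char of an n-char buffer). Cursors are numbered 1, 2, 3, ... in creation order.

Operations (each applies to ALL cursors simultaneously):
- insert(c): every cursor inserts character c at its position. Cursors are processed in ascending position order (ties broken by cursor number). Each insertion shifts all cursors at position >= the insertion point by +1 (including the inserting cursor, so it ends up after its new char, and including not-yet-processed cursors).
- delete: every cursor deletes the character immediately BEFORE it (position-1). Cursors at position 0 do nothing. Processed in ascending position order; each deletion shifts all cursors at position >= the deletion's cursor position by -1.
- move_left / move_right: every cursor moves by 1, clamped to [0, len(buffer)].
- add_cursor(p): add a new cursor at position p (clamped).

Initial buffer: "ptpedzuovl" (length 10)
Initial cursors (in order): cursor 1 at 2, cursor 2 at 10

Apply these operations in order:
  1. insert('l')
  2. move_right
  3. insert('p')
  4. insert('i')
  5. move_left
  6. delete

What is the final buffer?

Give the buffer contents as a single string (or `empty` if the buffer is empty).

Answer: ptlpiedzuovlli

Derivation:
After op 1 (insert('l')): buffer="ptlpedzuovll" (len 12), cursors c1@3 c2@12, authorship ..1........2
After op 2 (move_right): buffer="ptlpedzuovll" (len 12), cursors c1@4 c2@12, authorship ..1........2
After op 3 (insert('p')): buffer="ptlppedzuovllp" (len 14), cursors c1@5 c2@14, authorship ..1.1.......22
After op 4 (insert('i')): buffer="ptlppiedzuovllpi" (len 16), cursors c1@6 c2@16, authorship ..1.11.......222
After op 5 (move_left): buffer="ptlppiedzuovllpi" (len 16), cursors c1@5 c2@15, authorship ..1.11.......222
After op 6 (delete): buffer="ptlpiedzuovlli" (len 14), cursors c1@4 c2@13, authorship ..1.1.......22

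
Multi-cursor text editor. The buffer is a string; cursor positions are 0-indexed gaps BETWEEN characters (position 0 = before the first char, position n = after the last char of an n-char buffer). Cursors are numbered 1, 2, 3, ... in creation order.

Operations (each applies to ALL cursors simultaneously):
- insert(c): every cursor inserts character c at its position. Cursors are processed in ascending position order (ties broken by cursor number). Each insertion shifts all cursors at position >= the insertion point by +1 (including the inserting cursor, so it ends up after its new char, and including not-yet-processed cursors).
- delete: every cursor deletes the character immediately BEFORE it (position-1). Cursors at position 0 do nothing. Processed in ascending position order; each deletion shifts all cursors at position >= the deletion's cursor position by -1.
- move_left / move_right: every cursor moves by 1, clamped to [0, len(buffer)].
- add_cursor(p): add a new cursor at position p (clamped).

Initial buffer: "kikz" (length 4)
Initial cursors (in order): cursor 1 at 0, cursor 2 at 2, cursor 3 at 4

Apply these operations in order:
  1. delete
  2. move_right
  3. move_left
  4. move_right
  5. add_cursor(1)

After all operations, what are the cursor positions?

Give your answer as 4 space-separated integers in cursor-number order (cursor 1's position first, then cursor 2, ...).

After op 1 (delete): buffer="kk" (len 2), cursors c1@0 c2@1 c3@2, authorship ..
After op 2 (move_right): buffer="kk" (len 2), cursors c1@1 c2@2 c3@2, authorship ..
After op 3 (move_left): buffer="kk" (len 2), cursors c1@0 c2@1 c3@1, authorship ..
After op 4 (move_right): buffer="kk" (len 2), cursors c1@1 c2@2 c3@2, authorship ..
After op 5 (add_cursor(1)): buffer="kk" (len 2), cursors c1@1 c4@1 c2@2 c3@2, authorship ..

Answer: 1 2 2 1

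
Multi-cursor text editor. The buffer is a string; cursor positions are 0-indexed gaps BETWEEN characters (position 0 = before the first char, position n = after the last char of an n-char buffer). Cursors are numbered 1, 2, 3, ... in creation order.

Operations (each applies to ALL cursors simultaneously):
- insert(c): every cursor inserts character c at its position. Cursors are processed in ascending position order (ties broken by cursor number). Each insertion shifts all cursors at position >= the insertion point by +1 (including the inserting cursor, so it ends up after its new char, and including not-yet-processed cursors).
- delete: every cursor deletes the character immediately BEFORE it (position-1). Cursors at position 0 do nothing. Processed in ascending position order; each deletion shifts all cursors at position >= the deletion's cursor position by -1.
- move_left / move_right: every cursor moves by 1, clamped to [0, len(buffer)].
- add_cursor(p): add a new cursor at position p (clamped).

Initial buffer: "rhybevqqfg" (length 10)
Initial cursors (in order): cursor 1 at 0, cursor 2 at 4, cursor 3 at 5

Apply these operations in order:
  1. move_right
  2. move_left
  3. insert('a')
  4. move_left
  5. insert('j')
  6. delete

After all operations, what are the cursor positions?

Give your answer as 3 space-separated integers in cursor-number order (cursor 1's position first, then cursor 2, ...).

Answer: 0 5 7

Derivation:
After op 1 (move_right): buffer="rhybevqqfg" (len 10), cursors c1@1 c2@5 c3@6, authorship ..........
After op 2 (move_left): buffer="rhybevqqfg" (len 10), cursors c1@0 c2@4 c3@5, authorship ..........
After op 3 (insert('a')): buffer="arhybaeavqqfg" (len 13), cursors c1@1 c2@6 c3@8, authorship 1....2.3.....
After op 4 (move_left): buffer="arhybaeavqqfg" (len 13), cursors c1@0 c2@5 c3@7, authorship 1....2.3.....
After op 5 (insert('j')): buffer="jarhybjaejavqqfg" (len 16), cursors c1@1 c2@7 c3@10, authorship 11....22.33.....
After op 6 (delete): buffer="arhybaeavqqfg" (len 13), cursors c1@0 c2@5 c3@7, authorship 1....2.3.....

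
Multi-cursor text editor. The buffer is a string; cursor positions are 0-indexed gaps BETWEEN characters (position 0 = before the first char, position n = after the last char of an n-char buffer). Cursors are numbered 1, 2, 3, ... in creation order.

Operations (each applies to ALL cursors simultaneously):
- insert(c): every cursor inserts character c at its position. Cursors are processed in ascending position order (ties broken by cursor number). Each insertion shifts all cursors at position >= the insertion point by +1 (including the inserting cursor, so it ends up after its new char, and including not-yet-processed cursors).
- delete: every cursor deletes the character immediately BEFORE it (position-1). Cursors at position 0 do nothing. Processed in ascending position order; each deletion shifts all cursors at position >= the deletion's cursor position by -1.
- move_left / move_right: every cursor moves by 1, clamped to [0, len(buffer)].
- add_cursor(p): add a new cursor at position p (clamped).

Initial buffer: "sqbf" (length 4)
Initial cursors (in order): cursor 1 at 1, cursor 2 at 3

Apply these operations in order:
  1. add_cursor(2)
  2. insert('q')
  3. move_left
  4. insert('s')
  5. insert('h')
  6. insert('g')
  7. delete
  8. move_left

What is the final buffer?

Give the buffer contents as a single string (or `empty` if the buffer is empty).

Answer: sshqqshqbshqf

Derivation:
After op 1 (add_cursor(2)): buffer="sqbf" (len 4), cursors c1@1 c3@2 c2@3, authorship ....
After op 2 (insert('q')): buffer="sqqqbqf" (len 7), cursors c1@2 c3@4 c2@6, authorship .1.3.2.
After op 3 (move_left): buffer="sqqqbqf" (len 7), cursors c1@1 c3@3 c2@5, authorship .1.3.2.
After op 4 (insert('s')): buffer="ssqqsqbsqf" (len 10), cursors c1@2 c3@5 c2@8, authorship .11.33.22.
After op 5 (insert('h')): buffer="sshqqshqbshqf" (len 13), cursors c1@3 c3@7 c2@11, authorship .111.333.222.
After op 6 (insert('g')): buffer="sshgqqshgqbshgqf" (len 16), cursors c1@4 c3@9 c2@14, authorship .1111.3333.2222.
After op 7 (delete): buffer="sshqqshqbshqf" (len 13), cursors c1@3 c3@7 c2@11, authorship .111.333.222.
After op 8 (move_left): buffer="sshqqshqbshqf" (len 13), cursors c1@2 c3@6 c2@10, authorship .111.333.222.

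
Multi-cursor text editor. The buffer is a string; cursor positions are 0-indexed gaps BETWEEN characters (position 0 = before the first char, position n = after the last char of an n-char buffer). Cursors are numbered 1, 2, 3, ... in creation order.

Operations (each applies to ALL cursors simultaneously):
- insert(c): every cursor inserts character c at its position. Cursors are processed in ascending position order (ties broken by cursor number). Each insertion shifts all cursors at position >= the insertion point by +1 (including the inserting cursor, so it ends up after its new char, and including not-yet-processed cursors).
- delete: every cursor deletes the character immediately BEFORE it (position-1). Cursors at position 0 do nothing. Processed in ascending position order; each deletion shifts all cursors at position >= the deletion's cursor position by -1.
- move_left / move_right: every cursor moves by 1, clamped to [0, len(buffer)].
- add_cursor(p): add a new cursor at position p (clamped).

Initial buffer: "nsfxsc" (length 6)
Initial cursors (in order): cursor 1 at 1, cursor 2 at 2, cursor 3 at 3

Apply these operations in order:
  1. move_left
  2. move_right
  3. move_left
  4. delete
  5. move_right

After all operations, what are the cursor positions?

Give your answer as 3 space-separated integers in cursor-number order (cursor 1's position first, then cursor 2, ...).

After op 1 (move_left): buffer="nsfxsc" (len 6), cursors c1@0 c2@1 c3@2, authorship ......
After op 2 (move_right): buffer="nsfxsc" (len 6), cursors c1@1 c2@2 c3@3, authorship ......
After op 3 (move_left): buffer="nsfxsc" (len 6), cursors c1@0 c2@1 c3@2, authorship ......
After op 4 (delete): buffer="fxsc" (len 4), cursors c1@0 c2@0 c3@0, authorship ....
After op 5 (move_right): buffer="fxsc" (len 4), cursors c1@1 c2@1 c3@1, authorship ....

Answer: 1 1 1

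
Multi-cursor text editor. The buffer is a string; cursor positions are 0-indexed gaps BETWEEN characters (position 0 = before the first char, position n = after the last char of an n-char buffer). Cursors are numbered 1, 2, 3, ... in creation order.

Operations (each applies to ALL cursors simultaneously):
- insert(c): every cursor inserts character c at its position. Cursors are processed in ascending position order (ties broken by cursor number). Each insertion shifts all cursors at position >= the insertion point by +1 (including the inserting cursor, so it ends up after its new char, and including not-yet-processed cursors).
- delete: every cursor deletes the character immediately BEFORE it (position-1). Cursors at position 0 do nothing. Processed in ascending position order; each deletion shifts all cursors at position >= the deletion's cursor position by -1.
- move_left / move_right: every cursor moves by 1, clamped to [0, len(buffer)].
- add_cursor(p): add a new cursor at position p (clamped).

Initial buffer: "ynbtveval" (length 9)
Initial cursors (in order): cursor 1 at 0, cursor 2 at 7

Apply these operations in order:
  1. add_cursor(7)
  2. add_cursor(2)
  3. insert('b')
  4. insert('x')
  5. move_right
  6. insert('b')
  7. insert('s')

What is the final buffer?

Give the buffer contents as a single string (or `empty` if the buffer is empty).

After op 1 (add_cursor(7)): buffer="ynbtveval" (len 9), cursors c1@0 c2@7 c3@7, authorship .........
After op 2 (add_cursor(2)): buffer="ynbtveval" (len 9), cursors c1@0 c4@2 c2@7 c3@7, authorship .........
After op 3 (insert('b')): buffer="bynbbtvevbbal" (len 13), cursors c1@1 c4@4 c2@11 c3@11, authorship 1..4.....23..
After op 4 (insert('x')): buffer="bxynbxbtvevbbxxal" (len 17), cursors c1@2 c4@6 c2@15 c3@15, authorship 11..44.....2323..
After op 5 (move_right): buffer="bxynbxbtvevbbxxal" (len 17), cursors c1@3 c4@7 c2@16 c3@16, authorship 11..44.....2323..
After op 6 (insert('b')): buffer="bxybnbxbbtvevbbxxabbl" (len 21), cursors c1@4 c4@9 c2@20 c3@20, authorship 11.1.44.4....2323.23.
After op 7 (insert('s')): buffer="bxybsnbxbbstvevbbxxabbssl" (len 25), cursors c1@5 c4@11 c2@24 c3@24, authorship 11.11.44.44....2323.2323.

Answer: bxybsnbxbbstvevbbxxabbssl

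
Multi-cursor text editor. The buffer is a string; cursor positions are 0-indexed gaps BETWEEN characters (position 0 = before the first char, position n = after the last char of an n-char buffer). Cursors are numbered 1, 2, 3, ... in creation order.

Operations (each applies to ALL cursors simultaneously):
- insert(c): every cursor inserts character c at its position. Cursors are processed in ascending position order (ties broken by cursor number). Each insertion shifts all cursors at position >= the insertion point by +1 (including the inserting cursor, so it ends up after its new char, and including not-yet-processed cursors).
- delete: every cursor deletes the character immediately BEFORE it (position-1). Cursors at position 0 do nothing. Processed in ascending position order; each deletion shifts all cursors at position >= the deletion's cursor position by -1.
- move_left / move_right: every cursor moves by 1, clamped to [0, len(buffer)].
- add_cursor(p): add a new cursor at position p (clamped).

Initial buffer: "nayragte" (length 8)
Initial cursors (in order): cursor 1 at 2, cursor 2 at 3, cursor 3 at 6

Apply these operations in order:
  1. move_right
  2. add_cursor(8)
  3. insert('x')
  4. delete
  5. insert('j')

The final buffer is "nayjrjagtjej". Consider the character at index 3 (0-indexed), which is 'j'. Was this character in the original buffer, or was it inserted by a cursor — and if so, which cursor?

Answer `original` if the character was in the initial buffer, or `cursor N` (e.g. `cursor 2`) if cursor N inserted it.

Answer: cursor 1

Derivation:
After op 1 (move_right): buffer="nayragte" (len 8), cursors c1@3 c2@4 c3@7, authorship ........
After op 2 (add_cursor(8)): buffer="nayragte" (len 8), cursors c1@3 c2@4 c3@7 c4@8, authorship ........
After op 3 (insert('x')): buffer="nayxrxagtxex" (len 12), cursors c1@4 c2@6 c3@10 c4@12, authorship ...1.2...3.4
After op 4 (delete): buffer="nayragte" (len 8), cursors c1@3 c2@4 c3@7 c4@8, authorship ........
After op 5 (insert('j')): buffer="nayjrjagtjej" (len 12), cursors c1@4 c2@6 c3@10 c4@12, authorship ...1.2...3.4
Authorship (.=original, N=cursor N): . . . 1 . 2 . . . 3 . 4
Index 3: author = 1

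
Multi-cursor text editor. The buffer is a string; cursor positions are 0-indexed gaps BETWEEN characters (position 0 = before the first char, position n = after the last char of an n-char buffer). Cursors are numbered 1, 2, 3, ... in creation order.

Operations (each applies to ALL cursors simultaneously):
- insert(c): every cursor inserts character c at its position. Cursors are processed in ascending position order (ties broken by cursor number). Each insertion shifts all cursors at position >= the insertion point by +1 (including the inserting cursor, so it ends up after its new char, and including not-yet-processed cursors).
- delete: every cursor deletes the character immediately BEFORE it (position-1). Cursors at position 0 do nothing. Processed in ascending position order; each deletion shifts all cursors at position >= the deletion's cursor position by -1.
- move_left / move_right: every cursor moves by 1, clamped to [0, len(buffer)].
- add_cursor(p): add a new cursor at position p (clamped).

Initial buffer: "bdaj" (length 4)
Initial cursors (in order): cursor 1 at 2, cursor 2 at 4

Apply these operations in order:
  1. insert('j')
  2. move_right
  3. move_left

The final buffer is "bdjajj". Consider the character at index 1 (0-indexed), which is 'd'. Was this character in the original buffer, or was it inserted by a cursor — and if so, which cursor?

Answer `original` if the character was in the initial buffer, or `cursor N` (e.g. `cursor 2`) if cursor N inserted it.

After op 1 (insert('j')): buffer="bdjajj" (len 6), cursors c1@3 c2@6, authorship ..1..2
After op 2 (move_right): buffer="bdjajj" (len 6), cursors c1@4 c2@6, authorship ..1..2
After op 3 (move_left): buffer="bdjajj" (len 6), cursors c1@3 c2@5, authorship ..1..2
Authorship (.=original, N=cursor N): . . 1 . . 2
Index 1: author = original

Answer: original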